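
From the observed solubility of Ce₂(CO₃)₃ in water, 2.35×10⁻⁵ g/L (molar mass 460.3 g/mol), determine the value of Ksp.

Ksp = 3.75×10⁻³⁵

Molar solubility s = (2.35×10⁻⁵ g/L) / (460.3 g/mol) = 5.1054×10⁻⁸ mol/L
Ce₂(CO₃)₃(s) ⇌ 2 Ce³⁺(aq) + 3 CO₃²⁻(aq)
For each mole of Ce₂(CO₃)₃ that dissolves per liter, [Ce³⁺] = 2s and [CO₃²⁻] = 3s; let s denote this solubility.
Ksp = [Ce³⁺]^2[CO₃²⁻]^3 = (2s)^2 · (3s)^3 = 108s^5
Ksp = 108 × (5.1054×10⁻⁸)^5 = 3.75×10⁻³⁵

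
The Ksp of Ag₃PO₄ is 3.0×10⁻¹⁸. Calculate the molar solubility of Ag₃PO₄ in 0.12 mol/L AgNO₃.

1.7×10⁻¹⁵ M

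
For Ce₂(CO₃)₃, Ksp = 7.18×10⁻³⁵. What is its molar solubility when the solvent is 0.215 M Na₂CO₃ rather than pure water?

Ce₂(CO₃)₃(s) ⇌ 2 Ce³⁺(aq) + 3 CO₃²⁻(aq)
With CO₃²⁻ already at 0.215 M and s small, take [CO₃²⁻] ≈ 0.215 M and [Ce³⁺] = 2s.
Ksp = [Ce³⁺]^2[CO₃²⁻]^3 = (2s)^2(0.215)^3
(2s)^2 = 7.18×10⁻³⁵ / (0.215)^3 = 7.22×10⁻³³
s = 4.25×10⁻¹⁷ M

4.25×10⁻¹⁷ M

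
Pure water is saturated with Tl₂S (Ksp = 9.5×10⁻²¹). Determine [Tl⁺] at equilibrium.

2.7×10⁻⁷ M

Tl₂S(s) ⇌ 2 Tl⁺(aq) + S²⁻(aq)
Call the molar solubility s, so that [Tl⁺] = 2s and [S²⁻] = s.
Ksp = [Tl⁺]^2[S²⁻] = (2s)^2 · s = 4s^3 = 9.5×10⁻²¹
s = 1.3×10⁻⁷ M
[Tl⁺] = 2s = 2.7×10⁻⁷ M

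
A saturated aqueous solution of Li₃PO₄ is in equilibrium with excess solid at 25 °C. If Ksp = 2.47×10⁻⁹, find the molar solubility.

3.09×10⁻³ M

Li₃PO₄(s) ⇌ 3 Li⁺(aq) + PO₄³⁻(aq)
With molar solubility s: [Li⁺] = 3s, [PO₄³⁻] = s.
Ksp = [Li⁺]^3[PO₄³⁻] = (3s)^3 · s = 27s^4
27s^4 = 2.47×10⁻⁹  ⇒  s^4 = 9.15×10⁻¹¹
s = 3.09×10⁻³ M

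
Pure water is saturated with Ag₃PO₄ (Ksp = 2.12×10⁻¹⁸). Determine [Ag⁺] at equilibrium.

Ag₃PO₄(s) ⇌ 3 Ag⁺(aq) + PO₄³⁻(aq)
With molar solubility s: [Ag⁺] = 3s, [PO₄³⁻] = s.
Ksp = [Ag⁺]^3[PO₄³⁻] = (3s)^3 · s = 27s^4 = 2.12×10⁻¹⁸
s = 1.67×10⁻⁵ mol/L
[Ag⁺] = 3s = 5.02×10⁻⁵ mol/L

5.02×10⁻⁵ M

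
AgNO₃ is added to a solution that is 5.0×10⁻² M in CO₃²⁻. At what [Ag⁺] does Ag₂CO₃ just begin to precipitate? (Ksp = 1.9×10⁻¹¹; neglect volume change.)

1.9×10⁻⁵ M

Each salt precipitates once Q = Ksp for that salt.
Ag₂CO₃(s) ⇌ 2 Ag⁺(aq) + CO₃²⁻(aq)
Ksp = [Ag⁺]^2[CO₃²⁻] = [Ag⁺]^2(5.0×10⁻²)
[Ag⁺]^2 = 1.9×10⁻¹¹ / (5.0×10⁻²) = 3.8×10⁻¹⁰
[Ag⁺] = 1.9×10⁻⁵ M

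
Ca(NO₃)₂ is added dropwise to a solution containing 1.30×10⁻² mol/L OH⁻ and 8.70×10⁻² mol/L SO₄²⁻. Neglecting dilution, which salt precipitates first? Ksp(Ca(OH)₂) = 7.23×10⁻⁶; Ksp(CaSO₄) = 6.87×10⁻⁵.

CaSO₄

A salt starts to precipitate once the ion product Q reaches its Ksp.
For Ca(OH)₂: [Ca²⁺] = (Ksp/[OH⁻]^2) = 4.28×10⁻² mol/L
For CaSO₄: [Ca²⁺] = (Ksp/[SO₄²⁻]) = 7.90×10⁻⁴ mol/L
The smaller threshold [Ca²⁺] is reached first, so CaSO₄ precipitates first.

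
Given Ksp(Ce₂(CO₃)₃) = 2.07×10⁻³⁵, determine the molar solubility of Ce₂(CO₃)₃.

4.53×10⁻⁸ M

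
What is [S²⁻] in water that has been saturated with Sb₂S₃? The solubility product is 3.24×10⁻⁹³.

Sb₂S₃(s) ⇌ 2 Sb³⁺(aq) + 3 S²⁻(aq)
If s mol/L of Sb₂S₃ dissolves, [Sb³⁺] = 2s and [S²⁻] = 3s.
Ksp = [Sb³⁺]^2[S²⁻]^3 = (2s)^2 · (3s)^3 = 108s^5 = 3.24×10⁻⁹³
s = 1.25×10⁻¹⁹ M
[S²⁻] = 3s = 3.74×10⁻¹⁹ M

3.74×10⁻¹⁹ M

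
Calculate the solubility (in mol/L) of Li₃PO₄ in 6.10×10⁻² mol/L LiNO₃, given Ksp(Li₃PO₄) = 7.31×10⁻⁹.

Li₃PO₄(s) ⇌ 3 Li⁺(aq) + PO₄³⁻(aq)
Li⁺ is already present at 6.10×10⁻² mol/L. If s mol/L of Li₃PO₄ dissolves, [PO₄³⁻] = s while [Li⁺] ≈ 6.10×10⁻² mol/L.
Ksp = [Li⁺]^3[PO₄³⁻] = (6.10×10⁻²)^3s
s = 7.31×10⁻⁹ / (6.10×10⁻²)^3 = 3.22×10⁻⁵
s = 3.22×10⁻⁵ mol/L

3.22×10⁻⁵ M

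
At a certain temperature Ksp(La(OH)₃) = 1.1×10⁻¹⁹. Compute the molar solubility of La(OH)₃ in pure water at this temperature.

8.0×10⁻⁶ M

La(OH)₃(s) ⇌ La³⁺(aq) + 3 OH⁻(aq)
Call the molar solubility s, so that [La³⁺] = s and [OH⁻] = 3s.
Ksp = [La³⁺][OH⁻]^3 = s · (3s)^3 = 27s^4
27s^4 = 1.1×10⁻¹⁹  ⇒  s^4 = 4.1×10⁻²¹
Taking the 4th root, s = 8.0×10⁻⁶ mol L⁻¹.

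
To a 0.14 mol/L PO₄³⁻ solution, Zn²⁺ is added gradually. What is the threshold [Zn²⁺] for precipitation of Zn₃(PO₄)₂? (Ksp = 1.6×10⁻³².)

Precipitation begins when Q = Ksp.
Zn₃(PO₄)₂(s) ⇌ 3 Zn²⁺(aq) + 2 PO₄³⁻(aq)
Ksp = [Zn²⁺]^3[PO₄³⁻]^2 = [Zn²⁺]^3(0.14)^2
[Zn²⁺]^3 = 1.6×10⁻³² / (0.14)^2 = 8.2×10⁻³¹
[Zn²⁺] = 9.3×10⁻¹¹ mol/L

9.3×10⁻¹¹ M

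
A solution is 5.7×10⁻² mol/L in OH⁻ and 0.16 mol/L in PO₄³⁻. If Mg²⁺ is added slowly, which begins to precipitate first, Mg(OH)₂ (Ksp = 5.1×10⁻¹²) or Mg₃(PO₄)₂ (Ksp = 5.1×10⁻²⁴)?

A salt starts to precipitate once the ion product Q reaches its Ksp.
For Mg(OH)₂: [Mg²⁺] = (Ksp/[OH⁻]^2) = 1.6×10⁻⁹ mol/L
For Mg₃(PO₄)₂: [Mg²⁺] = (Ksp/[PO₄³⁻]^2)^(1/3) = 5.8×10⁻⁸ mol/L
Mg(OH)₂ requires the lower [Mg²⁺], so it precipitates first.

Mg(OH)₂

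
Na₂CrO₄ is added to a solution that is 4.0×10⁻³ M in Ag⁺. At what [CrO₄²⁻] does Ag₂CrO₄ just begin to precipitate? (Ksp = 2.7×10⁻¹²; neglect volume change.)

A salt starts to precipitate once the ion product Q reaches its Ksp.
Ag₂CrO₄(s) ⇌ 2 Ag⁺(aq) + CrO₄²⁻(aq)
Ksp = [Ag⁺]^2[CrO₄²⁻] = [CrO₄²⁻](4.0×10⁻³)^2
[CrO₄²⁻] = 2.7×10⁻¹² / (4.0×10⁻³)^2 = 1.7×10⁻⁷
[CrO₄²⁻] = 1.7×10⁻⁷ M

1.7×10⁻⁷ M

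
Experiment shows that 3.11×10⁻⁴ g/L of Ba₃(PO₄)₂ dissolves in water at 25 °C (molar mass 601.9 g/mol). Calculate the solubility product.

Ksp = 3.98×10⁻³⁰

Convert to molarity: s = 3.11×10⁻⁴ / 601.9 = 5.1670×10⁻⁷ mol/L
Ba₃(PO₄)₂(s) ⇌ 3 Ba²⁺(aq) + 2 PO₄³⁻(aq)
If s mol/L of Ba₃(PO₄)₂ dissolves, [Ba²⁺] = 3s and [PO₄³⁻] = 2s.
Ksp = [Ba²⁺]^3[PO₄³⁻]^2 = (3s)^3 · (2s)^2 = 108s^5
Ksp = 108 × (5.1670×10⁻⁷)^5 = 3.98×10⁻³⁰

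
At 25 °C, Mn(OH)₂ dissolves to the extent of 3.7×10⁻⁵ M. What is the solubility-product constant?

Mn(OH)₂(s) ⇌ Mn²⁺(aq) + 2 OH⁻(aq)
For each mole of Mn(OH)₂ that dissolves per liter, [Mn²⁺] = s and [OH⁻] = 2s; let s denote this solubility.
Ksp = [Mn²⁺][OH⁻]^2 = s · (2s)^2 = 4s^3
Ksp = 4 × (3.7×10⁻⁵)^3 = 2.0×10⁻¹³

Ksp = 2.0×10⁻¹³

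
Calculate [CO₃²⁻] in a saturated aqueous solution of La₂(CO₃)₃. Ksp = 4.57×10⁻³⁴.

La₂(CO₃)₃(s) ⇌ 2 La³⁺(aq) + 3 CO₃²⁻(aq)
For each mole of La₂(CO₃)₃ that dissolves per liter, [La³⁺] = 2s and [CO₃²⁻] = 3s; let s denote this solubility.
Ksp = [La³⁺]^2[CO₃²⁻]^3 = (2s)^2 · (3s)^3 = 108s^5 = 4.57×10⁻³⁴
s = 8.42×10⁻⁸ mol L⁻¹
[CO₃²⁻] = 3s = 2.53×10⁻⁷ mol L⁻¹

2.53×10⁻⁷ M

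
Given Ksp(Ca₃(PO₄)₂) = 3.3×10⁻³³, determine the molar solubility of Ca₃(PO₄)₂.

Ca₃(PO₄)₂(s) ⇌ 3 Ca²⁺(aq) + 2 PO₄³⁻(aq)
Call the molar solubility s, so that [Ca²⁺] = 3s and [PO₄³⁻] = 2s.
Ksp = [Ca²⁺]^3[PO₄³⁻]^2 = (3s)^3 · (2s)^2 = 108s^5
108s^5 = 3.3×10⁻³³  ⇒  s^5 = 3.1×10⁻³⁵
s = (3.1×10⁻³⁵)^(1/5) = 1.3×10⁻⁷ mol L⁻¹

1.3×10⁻⁷ M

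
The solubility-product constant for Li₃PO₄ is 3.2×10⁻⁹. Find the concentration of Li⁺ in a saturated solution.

9.9×10⁻³ M

Li₃PO₄(s) ⇌ 3 Li⁺(aq) + PO₄³⁻(aq)
Let s be the molar solubility. Then [Li⁺] = 3s and [PO₄³⁻] = s.
Ksp = [Li⁺]^3[PO₄³⁻] = (3s)^3 · s = 27s^4 = 3.2×10⁻⁹
s = 3.3×10⁻³ mol L⁻¹
[Li⁺] = 3s = 9.9×10⁻³ mol L⁻¹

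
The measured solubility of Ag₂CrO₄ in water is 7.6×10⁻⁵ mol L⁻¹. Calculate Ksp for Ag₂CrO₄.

Ksp = 1.8×10⁻¹²

Ag₂CrO₄(s) ⇌ 2 Ag⁺(aq) + CrO₄²⁻(aq)
Call the molar solubility s, so that [Ag⁺] = 2s and [CrO₄²⁻] = s.
Ksp = [Ag⁺]^2[CrO₄²⁻] = (2s)^2 · s = 4s^3
Ksp = 4 × (7.6×10⁻⁵)^3 = 1.8×10⁻¹²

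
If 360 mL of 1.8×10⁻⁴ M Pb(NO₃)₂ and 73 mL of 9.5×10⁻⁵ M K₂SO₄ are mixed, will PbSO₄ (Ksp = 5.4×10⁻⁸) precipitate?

Total volume after mixing = 360 + 73 = 433 mL.
[Pb²⁺] = (1.8×10⁻⁴)(360)/433 = 1.5×10⁻⁴ M
[SO₄²⁻] = (9.5×10⁻⁵)(73)/433 = 1.6×10⁻⁵ M
Q = [Pb²⁺][SO₄²⁻] = 2.4×10⁻⁹
Q = 2.4×10⁻⁹ < Ksp = 5.4×10⁻⁸, so the solution is unsaturated and no precipitate forms.

No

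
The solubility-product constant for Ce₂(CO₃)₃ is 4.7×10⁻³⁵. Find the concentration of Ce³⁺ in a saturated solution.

Ce₂(CO₃)₃(s) ⇌ 2 Ce³⁺(aq) + 3 CO₃²⁻(aq)
Let s be the molar solubility. Then [Ce³⁺] = 2s and [CO₃²⁻] = 3s.
Ksp = [Ce³⁺]^2[CO₃²⁻]^3 = (2s)^2 · (3s)^3 = 108s^5 = 4.7×10⁻³⁵
s = 5.3×10⁻⁸ mol/L
[Ce³⁺] = 2s = 1.1×10⁻⁷ mol/L

1.1×10⁻⁷ M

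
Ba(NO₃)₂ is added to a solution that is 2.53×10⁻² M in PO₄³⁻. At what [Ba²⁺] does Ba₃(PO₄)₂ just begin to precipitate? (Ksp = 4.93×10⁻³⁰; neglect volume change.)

1.97×10⁻⁹ M

Precipitation begins when Q = Ksp.
Ba₃(PO₄)₂(s) ⇌ 3 Ba²⁺(aq) + 2 PO₄³⁻(aq)
Ksp = [Ba²⁺]^3[PO₄³⁻]^2 = [Ba²⁺]^3(2.53×10⁻²)^2
[Ba²⁺]^3 = 4.93×10⁻³⁰ / (2.53×10⁻²)^2 = 7.70×10⁻²⁷
[Ba²⁺] = 1.97×10⁻⁹ M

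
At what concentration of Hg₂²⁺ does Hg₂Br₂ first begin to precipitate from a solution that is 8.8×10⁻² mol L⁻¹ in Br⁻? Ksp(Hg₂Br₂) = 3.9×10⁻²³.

A salt starts to precipitate once the ion product Q reaches its Ksp.
Hg₂Br₂(s) ⇌ Hg₂²⁺(aq) + 2 Br⁻(aq)
Ksp = [Hg₂²⁺][Br⁻]^2 = [Hg₂²⁺](8.8×10⁻²)^2
[Hg₂²⁺] = 3.9×10⁻²³ / (8.8×10⁻²)^2 = 5.0×10⁻²¹
[Hg₂²⁺] = 5.0×10⁻²¹ mol L⁻¹

5.0×10⁻²¹ M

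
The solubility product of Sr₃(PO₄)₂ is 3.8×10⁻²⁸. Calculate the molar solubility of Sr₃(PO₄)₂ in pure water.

1.3×10⁻⁶ M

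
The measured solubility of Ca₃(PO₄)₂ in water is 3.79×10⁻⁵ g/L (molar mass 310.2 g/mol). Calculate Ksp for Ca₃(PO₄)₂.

Ksp = 2.94×10⁻³³

Molar solubility s = (3.79×10⁻⁵ g/L) / (310.2 g/mol) = 1.2218×10⁻⁷ mol/L
Ca₃(PO₄)₂(s) ⇌ 3 Ca²⁺(aq) + 2 PO₄³⁻(aq)
For each mole of Ca₃(PO₄)₂ that dissolves per liter, [Ca²⁺] = 3s and [PO₄³⁻] = 2s; let s denote this solubility.
Ksp = [Ca²⁺]^3[PO₄³⁻]^2 = (3s)^3 · (2s)^2 = 108s^5
Ksp = 108 × (1.2218×10⁻⁷)^5 = 2.94×10⁻³³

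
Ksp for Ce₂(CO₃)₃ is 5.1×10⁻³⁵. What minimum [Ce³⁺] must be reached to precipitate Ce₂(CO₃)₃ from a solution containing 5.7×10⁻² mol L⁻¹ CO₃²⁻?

5.2×10⁻¹⁶ M

Each salt precipitates once Q = Ksp for that salt.
Ce₂(CO₃)₃(s) ⇌ 2 Ce³⁺(aq) + 3 CO₃²⁻(aq)
Ksp = [Ce³⁺]^2[CO₃²⁻]^3 = [Ce³⁺]^2(5.7×10⁻²)^3
[Ce³⁺]^2 = 5.1×10⁻³⁵ / (5.7×10⁻²)^3 = 2.8×10⁻³¹
[Ce³⁺] = 5.2×10⁻¹⁶ mol L⁻¹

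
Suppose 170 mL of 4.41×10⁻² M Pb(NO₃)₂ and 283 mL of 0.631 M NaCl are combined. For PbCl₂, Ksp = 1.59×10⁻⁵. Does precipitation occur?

After mixing, V = 170 mL + 283 mL = 453 mL.
[Pb²⁺] = (4.41×10⁻²)(170)/453 = 1.65×10⁻² M
[Cl⁻] = (0.631)(283)/453 = 0.394 M
Q = [Pb²⁺][Cl⁻]^2 = 2.57×10⁻³
Since Q (2.57×10⁻³) exceeds Ksp (1.59×10⁻⁵), PbCl₂ will precipitate.

Yes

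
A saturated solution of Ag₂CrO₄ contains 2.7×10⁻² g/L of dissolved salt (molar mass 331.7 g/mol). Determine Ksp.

Ksp = 2.2×10⁻¹²

Molar solubility s = (2.7×10⁻² g/L) / (331.7 g/mol) = 8.140×10⁻⁵ mol/L
Ag₂CrO₄(s) ⇌ 2 Ag⁺(aq) + CrO₄²⁻(aq)
For each mole of Ag₂CrO₄ that dissolves per liter, [Ag⁺] = 2s and [CrO₄²⁻] = s; let s denote this solubility.
Ksp = [Ag⁺]^2[CrO₄²⁻] = (2s)^2 · s = 4s^3
Ksp = 4 × (8.140×10⁻⁵)^3 = 2.2×10⁻¹²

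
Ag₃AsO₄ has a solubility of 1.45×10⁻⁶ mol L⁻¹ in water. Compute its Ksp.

Ksp = 1.19×10⁻²²

Ag₃AsO₄(s) ⇌ 3 Ag⁺(aq) + AsO₄³⁻(aq)
Call the molar solubility s, so that [Ag⁺] = 3s and [AsO₄³⁻] = s.
Ksp = [Ag⁺]^3[AsO₄³⁻] = (3s)^3 · s = 27s^4
Ksp = 27 × (1.45×10⁻⁶)^4 = 1.19×10⁻²²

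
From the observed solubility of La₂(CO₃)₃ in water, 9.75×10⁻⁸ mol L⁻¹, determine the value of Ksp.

La₂(CO₃)₃(s) ⇌ 2 La³⁺(aq) + 3 CO₃²⁻(aq)
For each mole of La₂(CO₃)₃ that dissolves per liter, [La³⁺] = 2s and [CO₃²⁻] = 3s; let s denote this solubility.
Ksp = [La³⁺]^2[CO₃²⁻]^3 = (2s)^2 · (3s)^3 = 108s^5
Ksp = 108 × (9.75×10⁻⁸)^5 = 9.52×10⁻³⁴

Ksp = 9.52×10⁻³⁴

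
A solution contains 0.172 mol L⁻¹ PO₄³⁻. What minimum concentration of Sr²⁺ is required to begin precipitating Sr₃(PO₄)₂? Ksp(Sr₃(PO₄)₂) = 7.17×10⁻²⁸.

2.89×10⁻⁹ M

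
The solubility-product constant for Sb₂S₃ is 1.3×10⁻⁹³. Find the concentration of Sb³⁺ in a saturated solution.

Sb₂S₃(s) ⇌ 2 Sb³⁺(aq) + 3 S²⁻(aq)
For each mole of Sb₂S₃ that dissolves per liter, [Sb³⁺] = 2s and [S²⁻] = 3s; let s denote this solubility.
Ksp = [Sb³⁺]^2[S²⁻]^3 = (2s)^2 · (3s)^3 = 108s^5 = 1.3×10⁻⁹³
s = 1.0×10⁻¹⁹ mol L⁻¹
[Sb³⁺] = 2s = 2.1×10⁻¹⁹ mol L⁻¹

2.1×10⁻¹⁹ M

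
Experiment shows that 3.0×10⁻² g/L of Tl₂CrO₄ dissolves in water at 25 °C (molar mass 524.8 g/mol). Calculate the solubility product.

Ksp = 7.5×10⁻¹³

Convert to molarity: s = 3.0×10⁻² / 524.8 = 5.716×10⁻⁵ mol/L
Tl₂CrO₄(s) ⇌ 2 Tl⁺(aq) + CrO₄²⁻(aq)
Let s be the molar solubility. Then [Tl⁺] = 2s and [CrO₄²⁻] = s.
Ksp = [Tl⁺]^2[CrO₄²⁻] = (2s)^2 · s = 4s^3
Ksp = 4 × (5.716×10⁻⁵)^3 = 7.5×10⁻¹³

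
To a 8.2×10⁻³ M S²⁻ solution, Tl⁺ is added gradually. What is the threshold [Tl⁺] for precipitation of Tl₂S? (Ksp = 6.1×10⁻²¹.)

8.6×10⁻¹⁰ M

Precipitation of each salt begins when its ion product equals Ksp.
Tl₂S(s) ⇌ 2 Tl⁺(aq) + S²⁻(aq)
Ksp = [Tl⁺]^2[S²⁻] = [Tl⁺]^2(8.2×10⁻³)
[Tl⁺]^2 = 6.1×10⁻²¹ / (8.2×10⁻³) = 7.4×10⁻¹⁹
[Tl⁺] = 8.6×10⁻¹⁰ M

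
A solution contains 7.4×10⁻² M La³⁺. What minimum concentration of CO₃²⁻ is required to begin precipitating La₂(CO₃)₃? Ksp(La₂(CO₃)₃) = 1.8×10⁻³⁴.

3.2×10⁻¹¹ M

A salt starts to precipitate once the ion product Q reaches its Ksp.
La₂(CO₃)₃(s) ⇌ 2 La³⁺(aq) + 3 CO₃²⁻(aq)
Ksp = [La³⁺]^2[CO₃²⁻]^3 = [CO₃²⁻]^3(7.4×10⁻²)^2
[CO₃²⁻]^3 = 1.8×10⁻³⁴ / (7.4×10⁻²)^2 = 3.3×10⁻³²
[CO₃²⁻] = 3.2×10⁻¹¹ M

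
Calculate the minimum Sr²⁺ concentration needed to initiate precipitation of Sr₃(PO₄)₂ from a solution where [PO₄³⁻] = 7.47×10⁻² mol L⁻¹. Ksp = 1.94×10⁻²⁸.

3.26×10⁻⁹ M

Precipitation begins when Q = Ksp.
Sr₃(PO₄)₂(s) ⇌ 3 Sr²⁺(aq) + 2 PO₄³⁻(aq)
Ksp = [Sr²⁺]^3[PO₄³⁻]^2 = [Sr²⁺]^3(7.47×10⁻²)^2
[Sr²⁺]^3 = 1.94×10⁻²⁸ / (7.47×10⁻²)^2 = 3.48×10⁻²⁶
[Sr²⁺] = 3.26×10⁻⁹ mol L⁻¹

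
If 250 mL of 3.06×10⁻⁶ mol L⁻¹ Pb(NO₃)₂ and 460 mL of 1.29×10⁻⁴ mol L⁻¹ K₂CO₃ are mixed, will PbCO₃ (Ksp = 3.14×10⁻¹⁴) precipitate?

Total volume after mixing = 250 + 460 = 710 mL.
[Pb²⁺] = (3.06×10⁻⁶)(250)/710 = 1.08×10⁻⁶ mol L⁻¹
[CO₃²⁻] = (1.29×10⁻⁴)(460)/710 = 8.36×10⁻⁵ mol L⁻¹
Q = [Pb²⁺][CO₃²⁻] = 9.01×10⁻¹¹
Because Q > Ksp (9.01×10⁻¹¹ vs 3.14×10⁻¹⁴), a precipitate of PbCO₃ forms.

Yes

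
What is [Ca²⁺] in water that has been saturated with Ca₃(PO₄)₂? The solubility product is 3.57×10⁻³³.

Ca₃(PO₄)₂(s) ⇌ 3 Ca²⁺(aq) + 2 PO₄³⁻(aq)
If s mol/L of Ca₃(PO₄)₂ dissolves, [Ca²⁺] = 3s and [PO₄³⁻] = 2s.
Ksp = [Ca²⁺]^3[PO₄³⁻]^2 = (3s)^3 · (2s)^2 = 108s^5 = 3.57×10⁻³³
s = 1.27×10⁻⁷ mol/L
[Ca²⁺] = 3s = 3.81×10⁻⁷ mol/L

3.81×10⁻⁷ M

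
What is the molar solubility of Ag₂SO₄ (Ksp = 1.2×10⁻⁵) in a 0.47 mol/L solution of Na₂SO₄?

Ag₂SO₄(s) ⇌ 2 Ag⁺(aq) + SO₄²⁻(aq)
The solution already contains SO₄²⁻ at 0.47 mol/L. Let s be the molar solubility of Ag₂SO₄.
[SO₄²⁻] ≈ 0.47 mol/L (common ion dominates); [Ag⁺] = 2s.
Ksp = [Ag⁺]^2[SO₄²⁻] = (2s)^2(0.47)
(2s)^2 = 1.2×10⁻⁵ / (0.47) = 2.6×10⁻⁵
s = 2.5×10⁻³ mol/L

2.5×10⁻³ M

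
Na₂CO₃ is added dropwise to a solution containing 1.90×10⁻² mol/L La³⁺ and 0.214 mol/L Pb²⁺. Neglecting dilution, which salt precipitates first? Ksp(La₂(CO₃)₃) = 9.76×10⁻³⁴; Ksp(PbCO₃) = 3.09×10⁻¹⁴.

Precipitation of each salt begins when its ion product equals Ksp.
For La₂(CO₃)₃: [CO₃²⁻] = (Ksp/[La³⁺]^2)^(1/3) = 1.39×10⁻¹⁰ mol/L
For PbCO₃: [CO₃²⁻] = (Ksp/[Pb²⁺]) = 1.44×10⁻¹³ mol/L
PbCO₃ requires the lower [CO₃²⁻], so it precipitates first.

PbCO₃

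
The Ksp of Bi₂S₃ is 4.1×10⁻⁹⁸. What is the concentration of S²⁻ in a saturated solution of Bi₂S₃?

3.9×10⁻²⁰ M

Bi₂S₃(s) ⇌ 2 Bi³⁺(aq) + 3 S²⁻(aq)
For each mole of Bi₂S₃ that dissolves per liter, [Bi³⁺] = 2s and [S²⁻] = 3s; let s denote this solubility.
Ksp = [Bi³⁺]^2[S²⁻]^3 = (2s)^2 · (3s)^3 = 108s^5 = 4.1×10⁻⁹⁸
s = 1.3×10⁻²⁰ mol/L
[S²⁻] = 3s = 3.9×10⁻²⁰ mol/L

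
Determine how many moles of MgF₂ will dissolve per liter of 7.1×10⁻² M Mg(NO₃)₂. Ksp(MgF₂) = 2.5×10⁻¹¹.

MgF₂(s) ⇌ Mg²⁺(aq) + 2 F⁻(aq)
Let s be the solubility of MgF₂ here. The common ion gives [Mg²⁺] ≈ 7.1×10⁻² M, and [F⁻] = 2s.
Ksp = [Mg²⁺][F⁻]^2 = (7.1×10⁻²)(2s)^2
(2s)^2 = 2.5×10⁻¹¹ / (7.1×10⁻²) = 3.5×10⁻¹⁰
s = 9.4×10⁻⁶ M

9.4×10⁻⁶ M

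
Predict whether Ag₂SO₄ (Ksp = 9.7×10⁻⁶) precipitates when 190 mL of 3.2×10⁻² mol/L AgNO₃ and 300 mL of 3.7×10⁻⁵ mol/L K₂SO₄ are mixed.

The combined volume is 490 mL.
[Ag⁺] = (3.2×10⁻²)(190)/490 = 1.2×10⁻² mol/L
[SO₄²⁻] = (3.7×10⁻⁵)(300)/490 = 2.3×10⁻⁵ mol/L
Q = [Ag⁺]^2[SO₄²⁻] = 3.5×10⁻⁹
Q = 3.5×10⁻⁹ < Ksp = 9.7×10⁻⁶, so the solution is unsaturated and no precipitate forms.

No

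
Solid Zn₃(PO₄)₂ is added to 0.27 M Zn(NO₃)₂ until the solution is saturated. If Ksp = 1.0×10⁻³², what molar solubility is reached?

3.6×10⁻¹⁶ M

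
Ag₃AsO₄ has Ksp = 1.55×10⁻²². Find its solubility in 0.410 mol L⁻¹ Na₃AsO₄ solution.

2.41×10⁻⁸ M

Ag₃AsO₄(s) ⇌ 3 Ag⁺(aq) + AsO₄³⁻(aq)
Let s be the solubility of Ag₃AsO₄ here. The common ion gives [AsO₄³⁻] ≈ 0.410 mol L⁻¹, and [Ag⁺] = 3s.
Ksp = [Ag⁺]^3[AsO₄³⁻] = (3s)^3(0.410)
(3s)^3 = 1.55×10⁻²² / (0.410) = 3.78×10⁻²²
s = 2.41×10⁻⁸ mol L⁻¹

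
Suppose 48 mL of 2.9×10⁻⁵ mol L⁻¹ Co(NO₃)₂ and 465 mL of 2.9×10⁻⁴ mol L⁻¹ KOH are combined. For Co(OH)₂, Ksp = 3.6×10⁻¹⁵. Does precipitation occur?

Yes

Total volume after mixing = 48 + 465 = 513 mL.
[Co²⁺] = (2.9×10⁻⁵)(48)/513 = 2.7×10⁻⁶ mol L⁻¹
[OH⁻] = (2.9×10⁻⁴)(465)/513 = 2.6×10⁻⁴ mol L⁻¹
Q = [Co²⁺][OH⁻]^2 = 1.9×10⁻¹³
Because Q > Ksp (1.9×10⁻¹³ vs 3.6×10⁻¹⁵), a precipitate of Co(OH)₂ forms.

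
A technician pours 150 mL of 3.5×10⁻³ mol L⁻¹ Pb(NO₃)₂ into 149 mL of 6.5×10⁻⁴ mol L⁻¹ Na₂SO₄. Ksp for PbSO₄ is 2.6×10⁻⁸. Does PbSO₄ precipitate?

Total volume after mixing = 150 + 149 = 299 mL.
[Pb²⁺] = (3.5×10⁻³)(150)/299 = 1.8×10⁻³ mol L⁻¹
[SO₄²⁻] = (6.5×10⁻⁴)(149)/299 = 3.2×10⁻⁴ mol L⁻¹
Q = [Pb²⁺][SO₄²⁻] = 5.7×10⁻⁷
Because Q > Ksp (5.7×10⁻⁷ vs 2.6×10⁻⁸), a precipitate of PbSO₄ forms.

Yes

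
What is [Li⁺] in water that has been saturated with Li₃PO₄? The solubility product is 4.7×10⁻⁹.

Li₃PO₄(s) ⇌ 3 Li⁺(aq) + PO₄³⁻(aq)
Let s be the molar solubility. Then [Li⁺] = 3s and [PO₄³⁻] = s.
Ksp = [Li⁺]^3[PO₄³⁻] = (3s)^3 · s = 27s^4 = 4.7×10⁻⁹
s = 3.6×10⁻³ mol L⁻¹
[Li⁺] = 3s = 1.1×10⁻² mol L⁻¹

1.1×10⁻² M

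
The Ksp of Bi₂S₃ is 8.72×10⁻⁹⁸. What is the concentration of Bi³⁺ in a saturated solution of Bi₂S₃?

Bi₂S₃(s) ⇌ 2 Bi³⁺(aq) + 3 S²⁻(aq)
For each mole of Bi₂S₃ that dissolves per liter, [Bi³⁺] = 2s and [S²⁻] = 3s; let s denote this solubility.
Ksp = [Bi³⁺]^2[S²⁻]^3 = (2s)^2 · (3s)^3 = 108s^5 = 8.72×10⁻⁹⁸
s = 1.52×10⁻²⁰ mol/L
[Bi³⁺] = 2s = 3.04×10⁻²⁰ mol/L

3.04×10⁻²⁰ M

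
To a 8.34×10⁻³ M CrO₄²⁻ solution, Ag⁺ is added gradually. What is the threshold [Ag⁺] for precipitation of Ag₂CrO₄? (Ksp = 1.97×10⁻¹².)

Precipitation begins when Q = Ksp.
Ag₂CrO₄(s) ⇌ 2 Ag⁺(aq) + CrO₄²⁻(aq)
Ksp = [Ag⁺]^2[CrO₄²⁻] = [Ag⁺]^2(8.34×10⁻³)
[Ag⁺]^2 = 1.97×10⁻¹² / (8.34×10⁻³) = 2.36×10⁻¹⁰
[Ag⁺] = 1.54×10⁻⁵ M

1.54×10⁻⁵ M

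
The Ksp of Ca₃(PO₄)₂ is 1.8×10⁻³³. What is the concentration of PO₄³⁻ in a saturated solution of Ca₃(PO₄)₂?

Ca₃(PO₄)₂(s) ⇌ 3 Ca²⁺(aq) + 2 PO₄³⁻(aq)
Let s be the molar solubility. Then [Ca²⁺] = 3s and [PO₄³⁻] = 2s.
Ksp = [Ca²⁺]^3[PO₄³⁻]^2 = (3s)^3 · (2s)^2 = 108s^5 = 1.8×10⁻³³
s = 1.1×10⁻⁷ M
[PO₄³⁻] = 2s = 2.2×10⁻⁷ M

2.2×10⁻⁷ M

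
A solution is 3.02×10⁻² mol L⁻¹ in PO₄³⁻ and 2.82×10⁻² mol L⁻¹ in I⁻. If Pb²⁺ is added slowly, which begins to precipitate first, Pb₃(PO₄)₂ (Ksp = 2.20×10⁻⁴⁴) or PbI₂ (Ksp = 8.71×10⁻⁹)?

Pb₃(PO₄)₂

Precipitation of each salt begins when its ion product equals Ksp.
For Pb₃(PO₄)₂: [Pb²⁺] = (Ksp/[PO₄³⁻]^2)^(1/3) = 2.89×10⁻¹⁴ mol L⁻¹
For PbI₂: [Pb²⁺] = (Ksp/[I⁻]^2) = 1.10×10⁻⁵ mol L⁻¹
The smaller threshold [Pb²⁺] is reached first, so Pb₃(PO₄)₂ precipitates first.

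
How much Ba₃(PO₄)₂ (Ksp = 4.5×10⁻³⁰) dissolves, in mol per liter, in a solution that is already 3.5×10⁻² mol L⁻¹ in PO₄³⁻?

Ba₃(PO₄)₂(s) ⇌ 3 Ba²⁺(aq) + 2 PO₄³⁻(aq)
With PO₄³⁻ already at 3.5×10⁻² mol L⁻¹ and s small, take [PO₄³⁻] ≈ 3.5×10⁻² mol L⁻¹ and [Ba²⁺] = 3s.
Ksp = [Ba²⁺]^3[PO₄³⁻]^2 = (3s)^3(3.5×10⁻²)^2
(3s)^3 = 4.5×10⁻³⁰ / (3.5×10⁻²)^2 = 3.7×10⁻²⁷
s = 5.1×10⁻¹⁰ mol L⁻¹

5.1×10⁻¹⁰ M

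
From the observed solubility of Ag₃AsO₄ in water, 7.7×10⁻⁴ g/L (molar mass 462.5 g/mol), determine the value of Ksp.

Convert to molarity: s = 7.7×10⁻⁴ / 462.5 = 1.665×10⁻⁶ mol/L
Ag₃AsO₄(s) ⇌ 3 Ag⁺(aq) + AsO₄³⁻(aq)
Call the molar solubility s, so that [Ag⁺] = 3s and [AsO₄³⁻] = s.
Ksp = [Ag⁺]^3[AsO₄³⁻] = (3s)^3 · s = 27s^4
Ksp = 27 × (1.665×10⁻⁶)^4 = 2.1×10⁻²²

Ksp = 2.1×10⁻²²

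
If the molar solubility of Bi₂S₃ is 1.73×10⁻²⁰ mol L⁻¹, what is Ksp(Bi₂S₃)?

Ksp = 1.67×10⁻⁹⁷

Bi₂S₃(s) ⇌ 2 Bi³⁺(aq) + 3 S²⁻(aq)
If s mol/L of Bi₂S₃ dissolves, [Bi³⁺] = 2s and [S²⁻] = 3s.
Ksp = [Bi³⁺]^2[S²⁻]^3 = (2s)^2 · (3s)^3 = 108s^5
Ksp = 108 × (1.73×10⁻²⁰)^5 = 1.67×10⁻⁹⁷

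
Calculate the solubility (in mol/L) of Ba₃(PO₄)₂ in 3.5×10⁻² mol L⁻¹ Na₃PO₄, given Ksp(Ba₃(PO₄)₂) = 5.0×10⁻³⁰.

Ba₃(PO₄)₂(s) ⇌ 3 Ba²⁺(aq) + 2 PO₄³⁻(aq)
PO₄³⁻ is already present at 3.5×10⁻² mol L⁻¹. If s mol/L of Ba₃(PO₄)₂ dissolves, [Ba²⁺] = 3s while [PO₄³⁻] ≈ 3.5×10⁻² mol L⁻¹.
Ksp = [Ba²⁺]^3[PO₄³⁻]^2 = (3s)^3(3.5×10⁻²)^2
(3s)^3 = 5.0×10⁻³⁰ / (3.5×10⁻²)^2 = 4.1×10⁻²⁷
s = 5.3×10⁻¹⁰ mol L⁻¹

5.3×10⁻¹⁰ M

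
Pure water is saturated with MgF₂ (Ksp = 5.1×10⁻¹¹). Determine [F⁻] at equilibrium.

4.7×10⁻⁴ M

MgF₂(s) ⇌ Mg²⁺(aq) + 2 F⁻(aq)
If s mol/L of MgF₂ dissolves, [Mg²⁺] = s and [F⁻] = 2s.
Ksp = [Mg²⁺][F⁻]^2 = s · (2s)^2 = 4s^3 = 5.1×10⁻¹¹
s = 2.3×10⁻⁴ M
[F⁻] = 2s = 4.7×10⁻⁴ M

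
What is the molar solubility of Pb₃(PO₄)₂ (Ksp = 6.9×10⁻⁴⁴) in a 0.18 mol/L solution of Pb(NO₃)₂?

Pb₃(PO₄)₂(s) ⇌ 3 Pb²⁺(aq) + 2 PO₄³⁻(aq)
The solution already contains Pb²⁺ at 0.18 mol/L. Let s be the molar solubility of Pb₃(PO₄)₂.
[Pb²⁺] ≈ 0.18 mol/L (common ion dominates); [PO₄³⁻] = 2s.
Ksp = [Pb²⁺]^3[PO₄³⁻]^2 = (0.18)^3(2s)^2
(2s)^2 = 6.9×10⁻⁴⁴ / (0.18)^3 = 1.2×10⁻⁴¹
s = 1.7×10⁻²¹ mol/L

1.7×10⁻²¹ M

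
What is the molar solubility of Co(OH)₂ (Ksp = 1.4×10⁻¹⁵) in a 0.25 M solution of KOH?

Co(OH)₂(s) ⇌ Co²⁺(aq) + 2 OH⁻(aq)
The solution already contains OH⁻ at 0.25 M. Let s be the molar solubility of Co(OH)₂.
[OH⁻] ≈ 0.25 M (common ion dominates); [Co²⁺] = s.
Ksp = [Co²⁺][OH⁻]^2 = s(0.25)^2
s = 1.4×10⁻¹⁵ / (0.25)^2 = 2.2×10⁻¹⁴
s = 2.2×10⁻¹⁴ M

2.2×10⁻¹⁴ M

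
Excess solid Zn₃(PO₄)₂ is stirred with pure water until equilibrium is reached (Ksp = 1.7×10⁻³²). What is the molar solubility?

1.7×10⁻⁷ M

Zn₃(PO₄)₂(s) ⇌ 3 Zn²⁺(aq) + 2 PO₄³⁻(aq)
Let s be the molar solubility. Then [Zn²⁺] = 3s and [PO₄³⁻] = 2s.
Ksp = [Zn²⁺]^3[PO₄³⁻]^2 = (3s)^3 · (2s)^2 = 108s^5
108s^5 = 1.7×10⁻³²  ⇒  s^5 = 1.6×10⁻³⁴
Taking the 5th root, s = 1.7×10⁻⁷ M.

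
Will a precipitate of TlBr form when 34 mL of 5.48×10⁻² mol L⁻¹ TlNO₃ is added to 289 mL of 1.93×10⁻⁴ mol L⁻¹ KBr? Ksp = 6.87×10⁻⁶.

After mixing, V = 34 mL + 289 mL = 323 mL.
[Tl⁺] = (5.48×10⁻²)(34)/323 = 5.77×10⁻³ mol L⁻¹
[Br⁻] = (1.93×10⁻⁴)(289)/323 = 1.73×10⁻⁴ mol L⁻¹
Q = [Tl⁺][Br⁻] = 9.96×10⁻⁷
Since Q (9.96×10⁻⁷) is less than Ksp (6.87×10⁻⁶), no TlBr precipitates.

No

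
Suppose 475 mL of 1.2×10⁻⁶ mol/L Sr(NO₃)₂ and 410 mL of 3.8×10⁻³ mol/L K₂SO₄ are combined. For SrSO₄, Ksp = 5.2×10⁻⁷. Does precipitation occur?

The combined volume is 885 mL.
[Sr²⁺] = (1.2×10⁻⁶)(475)/885 = 6.4×10⁻⁷ mol/L
[SO₄²⁻] = (3.8×10⁻³)(410)/885 = 1.8×10⁻³ mol/L
Q = [Sr²⁺][SO₄²⁻] = 1.1×10⁻⁹
Since Q (1.1×10⁻⁹) is less than Ksp (5.2×10⁻⁷), no SrSO₄ precipitates.

No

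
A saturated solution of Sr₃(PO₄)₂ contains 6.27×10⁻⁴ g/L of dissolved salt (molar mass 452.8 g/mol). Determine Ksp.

s = (6.27×10⁻⁴ g L⁻¹)/(452.8 g mol⁻¹) = 1.3847×10⁻⁶ M
Sr₃(PO₄)₂(s) ⇌ 3 Sr²⁺(aq) + 2 PO₄³⁻(aq)
If s mol/L of Sr₃(PO₄)₂ dissolves, [Sr²⁺] = 3s and [PO₄³⁻] = 2s.
Ksp = [Sr²⁺]^3[PO₄³⁻]^2 = (3s)^3 · (2s)^2 = 108s^5
Ksp = 108 × (1.3847×10⁻⁶)^5 = 5.50×10⁻²⁸

Ksp = 5.50×10⁻²⁸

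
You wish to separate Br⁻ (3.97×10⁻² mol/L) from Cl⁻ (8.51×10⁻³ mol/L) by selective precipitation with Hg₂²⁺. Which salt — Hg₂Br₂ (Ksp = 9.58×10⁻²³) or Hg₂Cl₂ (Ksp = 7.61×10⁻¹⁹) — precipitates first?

Hg₂Br₂

Each salt precipitates once Q = Ksp for that salt.
For Hg₂Br₂: [Hg₂²⁺] = (Ksp/[Br⁻]^2) = 6.08×10⁻²⁰ mol/L
For Hg₂Cl₂: [Hg₂²⁺] = (Ksp/[Cl⁻]^2) = 1.05×10⁻¹⁴ mol/L
Since Hg₂Br₂ needs less Hg₂²⁺ to reach saturation, it precipitates first.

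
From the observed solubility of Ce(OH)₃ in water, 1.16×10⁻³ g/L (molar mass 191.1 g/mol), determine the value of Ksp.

Ksp = 3.67×10⁻²⁰

Convert to molarity: s = 1.16×10⁻³ / 191.1 = 6.0701×10⁻⁶ mol/L
Ce(OH)₃(s) ⇌ Ce³⁺(aq) + 3 OH⁻(aq)
If s mol/L of Ce(OH)₃ dissolves, [Ce³⁺] = s and [OH⁻] = 3s.
Ksp = [Ce³⁺][OH⁻]^3 = s · (3s)^3 = 27s^4
Ksp = 27 × (6.0701×10⁻⁶)^4 = 3.67×10⁻²⁰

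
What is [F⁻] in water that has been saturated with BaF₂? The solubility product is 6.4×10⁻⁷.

1.1×10⁻² M

BaF₂(s) ⇌ Ba²⁺(aq) + 2 F⁻(aq)
Let s be the molar solubility. Then [Ba²⁺] = s and [F⁻] = 2s.
Ksp = [Ba²⁺][F⁻]^2 = s · (2s)^2 = 4s^3 = 6.4×10⁻⁷
s = 5.4×10⁻³ mol/L
[F⁻] = 2s = 1.1×10⁻² mol/L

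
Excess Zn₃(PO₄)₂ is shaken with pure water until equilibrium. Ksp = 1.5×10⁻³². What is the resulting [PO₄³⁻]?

3.4×10⁻⁷ M

Zn₃(PO₄)₂(s) ⇌ 3 Zn²⁺(aq) + 2 PO₄³⁻(aq)
With molar solubility s: [Zn²⁺] = 3s, [PO₄³⁻] = 2s.
Ksp = [Zn²⁺]^3[PO₄³⁻]^2 = (3s)^3 · (2s)^2 = 108s^5 = 1.5×10⁻³²
s = 1.7×10⁻⁷ mol/L
[PO₄³⁻] = 2s = 3.4×10⁻⁷ mol/L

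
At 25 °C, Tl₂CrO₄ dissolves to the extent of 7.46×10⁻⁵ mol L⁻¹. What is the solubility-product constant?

Ksp = 1.66×10⁻¹²

Tl₂CrO₄(s) ⇌ 2 Tl⁺(aq) + CrO₄²⁻(aq)
With molar solubility s: [Tl⁺] = 2s, [CrO₄²⁻] = s.
Ksp = [Tl⁺]^2[CrO₄²⁻] = (2s)^2 · s = 4s^3
Ksp = 4 × (7.46×10⁻⁵)^3 = 1.66×10⁻¹²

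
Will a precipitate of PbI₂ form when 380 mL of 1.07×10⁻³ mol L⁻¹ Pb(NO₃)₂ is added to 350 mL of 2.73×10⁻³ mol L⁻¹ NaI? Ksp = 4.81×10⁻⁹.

No

The combined volume is 730 mL.
[Pb²⁺] = (1.07×10⁻³)(380)/730 = 5.57×10⁻⁴ mol L⁻¹
[I⁻] = (2.73×10⁻³)(350)/730 = 1.31×10⁻³ mol L⁻¹
Q = [Pb²⁺][I⁻]^2 = 9.54×10⁻¹⁰
Q = 9.54×10⁻¹⁰ < Ksp = 4.81×10⁻⁹, so the solution is unsaturated and no precipitate forms.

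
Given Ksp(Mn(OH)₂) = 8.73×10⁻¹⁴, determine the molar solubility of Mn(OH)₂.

Mn(OH)₂(s) ⇌ Mn²⁺(aq) + 2 OH⁻(aq)
With molar solubility s: [Mn²⁺] = s, [OH⁻] = 2s.
Ksp = [Mn²⁺][OH⁻]^2 = s · (2s)^2 = 4s^3
4s^3 = 8.73×10⁻¹⁴  ⇒  s^3 = 2.18×10⁻¹⁴
Taking the 3rd root, s = 2.79×10⁻⁵ M.

2.79×10⁻⁵ M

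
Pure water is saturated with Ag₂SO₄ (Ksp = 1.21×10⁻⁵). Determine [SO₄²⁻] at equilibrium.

Ag₂SO₄(s) ⇌ 2 Ag⁺(aq) + SO₄²⁻(aq)
For each mole of Ag₂SO₄ that dissolves per liter, [Ag⁺] = 2s and [SO₄²⁻] = s; let s denote this solubility.
Ksp = [Ag⁺]^2[SO₄²⁻] = (2s)^2 · s = 4s^3 = 1.21×10⁻⁵
s = 1.45×10⁻² M
[SO₄²⁻] = s = 1.45×10⁻² M

1.45×10⁻² M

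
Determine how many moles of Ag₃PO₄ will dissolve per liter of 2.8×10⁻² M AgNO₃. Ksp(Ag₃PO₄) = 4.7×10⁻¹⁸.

2.1×10⁻¹³ M

Ag₃PO₄(s) ⇌ 3 Ag⁺(aq) + PO₄³⁻(aq)
With Ag⁺ already at 2.8×10⁻² M and s small, take [Ag⁺] ≈ 2.8×10⁻² M and [PO₄³⁻] = s.
Ksp = [Ag⁺]^3[PO₄³⁻] = (2.8×10⁻²)^3s
s = 4.7×10⁻¹⁸ / (2.8×10⁻²)^3 = 2.1×10⁻¹³
s = 2.1×10⁻¹³ M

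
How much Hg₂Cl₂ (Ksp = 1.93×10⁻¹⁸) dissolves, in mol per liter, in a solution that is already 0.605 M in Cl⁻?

Hg₂Cl₂(s) ⇌ Hg₂²⁺(aq) + 2 Cl⁻(aq)
The solution already contains Cl⁻ at 0.605 M. Let s be the molar solubility of Hg₂Cl₂.
[Cl⁻] ≈ 0.605 M (common ion dominates); [Hg₂²⁺] = s.
Ksp = [Hg₂²⁺][Cl⁻]^2 = s(0.605)^2
s = 1.93×10⁻¹⁸ / (0.605)^2 = 5.27×10⁻¹⁸
s = 5.27×10⁻¹⁸ M

5.27×10⁻¹⁸ M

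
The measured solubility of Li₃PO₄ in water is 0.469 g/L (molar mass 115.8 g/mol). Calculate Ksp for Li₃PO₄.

Convert to molarity: s = 0.469 / 115.8 = 4.0501×10⁻³ mol/L
Li₃PO₄(s) ⇌ 3 Li⁺(aq) + PO₄³⁻(aq)
For each mole of Li₃PO₄ that dissolves per liter, [Li⁺] = 3s and [PO₄³⁻] = s; let s denote this solubility.
Ksp = [Li⁺]^3[PO₄³⁻] = (3s)^3 · s = 27s^4
Ksp = 27 × (4.0501×10⁻³)^4 = 7.26×10⁻⁹

Ksp = 7.26×10⁻⁹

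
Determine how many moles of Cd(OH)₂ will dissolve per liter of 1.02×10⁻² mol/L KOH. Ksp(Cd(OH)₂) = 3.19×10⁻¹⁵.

Cd(OH)₂(s) ⇌ Cd²⁺(aq) + 2 OH⁻(aq)
Let s be the solubility of Cd(OH)₂ here. The common ion gives [OH⁻] ≈ 1.02×10⁻² mol/L, and [Cd²⁺] = s.
Ksp = [Cd²⁺][OH⁻]^2 = s(1.02×10⁻²)^2
s = 3.19×10⁻¹⁵ / (1.02×10⁻²)^2 = 3.07×10⁻¹¹
s = 3.07×10⁻¹¹ mol/L

3.07×10⁻¹¹ M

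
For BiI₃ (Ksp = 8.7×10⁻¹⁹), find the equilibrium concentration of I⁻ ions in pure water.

4.0×10⁻⁵ M

BiI₃(s) ⇌ Bi³⁺(aq) + 3 I⁻(aq)
With molar solubility s: [Bi³⁺] = s, [I⁻] = 3s.
Ksp = [Bi³⁺][I⁻]^3 = s · (3s)^3 = 27s^4 = 8.7×10⁻¹⁹
s = 1.3×10⁻⁵ mol L⁻¹
[I⁻] = 3s = 4.0×10⁻⁵ mol L⁻¹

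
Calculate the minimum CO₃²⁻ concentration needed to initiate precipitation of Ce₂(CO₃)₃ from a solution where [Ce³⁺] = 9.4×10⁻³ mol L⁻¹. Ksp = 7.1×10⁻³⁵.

9.3×10⁻¹¹ M

Each salt precipitates once Q = Ksp for that salt.
Ce₂(CO₃)₃(s) ⇌ 2 Ce³⁺(aq) + 3 CO₃²⁻(aq)
Ksp = [Ce³⁺]^2[CO₃²⁻]^3 = [CO₃²⁻]^3(9.4×10⁻³)^2
[CO₃²⁻]^3 = 7.1×10⁻³⁵ / (9.4×10⁻³)^2 = 8.0×10⁻³¹
[CO₃²⁻] = 9.3×10⁻¹¹ mol L⁻¹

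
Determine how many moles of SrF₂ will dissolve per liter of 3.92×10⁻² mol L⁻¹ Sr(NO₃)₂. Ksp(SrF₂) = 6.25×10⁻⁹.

SrF₂(s) ⇌ Sr²⁺(aq) + 2 F⁻(aq)
Sr²⁺ is already present at 3.92×10⁻² mol L⁻¹. If s mol/L of SrF₂ dissolves, [F⁻] = 2s while [Sr²⁺] ≈ 3.92×10⁻² mol L⁻¹.
Ksp = [Sr²⁺][F⁻]^2 = (3.92×10⁻²)(2s)^2
(2s)^2 = 6.25×10⁻⁹ / (3.92×10⁻²) = 1.59×10⁻⁷
s = 2.00×10⁻⁴ mol L⁻¹

2.00×10⁻⁴ M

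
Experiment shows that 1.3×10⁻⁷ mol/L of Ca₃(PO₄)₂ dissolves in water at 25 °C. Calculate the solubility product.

Ca₃(PO₄)₂(s) ⇌ 3 Ca²⁺(aq) + 2 PO₄³⁻(aq)
If s mol/L of Ca₃(PO₄)₂ dissolves, [Ca²⁺] = 3s and [PO₄³⁻] = 2s.
Ksp = [Ca²⁺]^3[PO₄³⁻]^2 = (3s)^3 · (2s)^2 = 108s^5
Ksp = 108 × (1.3×10⁻⁷)^5 = 4.0×10⁻³³

Ksp = 4.0×10⁻³³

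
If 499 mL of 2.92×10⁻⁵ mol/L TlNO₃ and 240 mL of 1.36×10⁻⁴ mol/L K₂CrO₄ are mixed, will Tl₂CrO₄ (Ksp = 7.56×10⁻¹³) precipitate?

No

After mixing, V = 499 mL + 240 mL = 739 mL.
[Tl⁺] = (2.92×10⁻⁵)(499)/739 = 1.97×10⁻⁵ mol/L
[CrO₄²⁻] = (1.36×10⁻⁴)(240)/739 = 4.42×10⁻⁵ mol/L
Q = [Tl⁺]^2[CrO₄²⁻] = 1.72×10⁻¹⁴
Since Q (1.72×10⁻¹⁴) is less than Ksp (7.56×10⁻¹³), no Tl₂CrO₄ precipitates.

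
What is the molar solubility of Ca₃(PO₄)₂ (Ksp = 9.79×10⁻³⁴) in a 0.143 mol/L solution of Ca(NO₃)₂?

2.89×10⁻¹⁶ M

Ca₃(PO₄)₂(s) ⇌ 3 Ca²⁺(aq) + 2 PO₄³⁻(aq)
The solution already contains Ca²⁺ at 0.143 mol/L. Let s be the molar solubility of Ca₃(PO₄)₂.
[Ca²⁺] ≈ 0.143 mol/L (common ion dominates); [PO₄³⁻] = 2s.
Ksp = [Ca²⁺]^3[PO₄³⁻]^2 = (0.143)^3(2s)^2
(2s)^2 = 9.79×10⁻³⁴ / (0.143)^3 = 3.35×10⁻³¹
s = 2.89×10⁻¹⁶ mol/L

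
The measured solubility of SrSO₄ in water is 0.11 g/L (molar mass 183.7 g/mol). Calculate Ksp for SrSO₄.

Ksp = 3.6×10⁻⁷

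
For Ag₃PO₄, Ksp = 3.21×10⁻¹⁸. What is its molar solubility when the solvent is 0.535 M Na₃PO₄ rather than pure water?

6.06×10⁻⁷ M

Ag₃PO₄(s) ⇌ 3 Ag⁺(aq) + PO₄³⁻(aq)
Let s be the solubility of Ag₃PO₄ here. The common ion gives [PO₄³⁻] ≈ 0.535 M, and [Ag⁺] = 3s.
Ksp = [Ag⁺]^3[PO₄³⁻] = (3s)^3(0.535)
(3s)^3 = 3.21×10⁻¹⁸ / (0.535) = 6.00×10⁻¹⁸
s = 6.06×10⁻⁷ M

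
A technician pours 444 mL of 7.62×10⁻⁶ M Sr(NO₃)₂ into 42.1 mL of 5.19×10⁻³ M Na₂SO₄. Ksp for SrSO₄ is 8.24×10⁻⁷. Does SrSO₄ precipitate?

The combined volume is 486.1 mL.
[Sr²⁺] = (7.62×10⁻⁶)(444)/486.1 = 6.96×10⁻⁶ M
[SO₄²⁻] = (5.19×10⁻³)(42.1)/486.1 = 4.49×10⁻⁴ M
Q = [Sr²⁺][SO₄²⁻] = 3.13×10⁻⁹
Since Q (3.13×10⁻⁹) is less than Ksp (8.24×10⁻⁷), no SrSO₄ precipitates.

No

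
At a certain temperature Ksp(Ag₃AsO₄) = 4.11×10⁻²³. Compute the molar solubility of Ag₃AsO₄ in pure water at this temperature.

Ag₃AsO₄(s) ⇌ 3 Ag⁺(aq) + AsO₄³⁻(aq)
Let s be the molar solubility. Then [Ag⁺] = 3s and [AsO₄³⁻] = s.
Ksp = [Ag⁺]^3[AsO₄³⁻] = (3s)^3 · s = 27s^4
27s^4 = 4.11×10⁻²³  ⇒  s^4 = 1.52×10⁻²⁴
Taking the 4th root, s = 1.11×10⁻⁶ mol/L.

1.11×10⁻⁶ M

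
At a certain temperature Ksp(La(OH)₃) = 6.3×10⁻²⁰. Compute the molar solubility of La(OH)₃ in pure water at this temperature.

7.0×10⁻⁶ M

La(OH)₃(s) ⇌ La³⁺(aq) + 3 OH⁻(aq)
For each mole of La(OH)₃ that dissolves per liter, [La³⁺] = s and [OH⁻] = 3s; let s denote this solubility.
Ksp = [La³⁺][OH⁻]^3 = s · (3s)^3 = 27s^4
27s^4 = 6.3×10⁻²⁰  ⇒  s^4 = 2.3×10⁻²¹
s = (2.3×10⁻²¹)^(1/4) = 7.0×10⁻⁶ mol L⁻¹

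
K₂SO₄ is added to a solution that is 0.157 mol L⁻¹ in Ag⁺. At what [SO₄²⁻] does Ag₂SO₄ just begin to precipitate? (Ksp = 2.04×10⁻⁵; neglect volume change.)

8.28×10⁻⁴ M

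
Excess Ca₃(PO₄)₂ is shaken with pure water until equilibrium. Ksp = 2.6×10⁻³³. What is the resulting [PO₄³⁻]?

2.4×10⁻⁷ M

Ca₃(PO₄)₂(s) ⇌ 3 Ca²⁺(aq) + 2 PO₄³⁻(aq)
For each mole of Ca₃(PO₄)₂ that dissolves per liter, [Ca²⁺] = 3s and [PO₄³⁻] = 2s; let s denote this solubility.
Ksp = [Ca²⁺]^3[PO₄³⁻]^2 = (3s)^3 · (2s)^2 = 108s^5 = 2.6×10⁻³³
s = 1.2×10⁻⁷ mol/L
[PO₄³⁻] = 2s = 2.4×10⁻⁷ mol/L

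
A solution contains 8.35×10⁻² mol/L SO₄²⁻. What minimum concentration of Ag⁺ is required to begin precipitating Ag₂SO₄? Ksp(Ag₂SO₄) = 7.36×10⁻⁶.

9.39×10⁻³ M

Each salt precipitates once Q = Ksp for that salt.
Ag₂SO₄(s) ⇌ 2 Ag⁺(aq) + SO₄²⁻(aq)
Ksp = [Ag⁺]^2[SO₄²⁻] = [Ag⁺]^2(8.35×10⁻²)
[Ag⁺]^2 = 7.36×10⁻⁶ / (8.35×10⁻²) = 8.81×10⁻⁵
[Ag⁺] = 9.39×10⁻³ mol/L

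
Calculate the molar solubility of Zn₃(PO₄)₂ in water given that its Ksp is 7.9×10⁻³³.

1.5×10⁻⁷ M

Zn₃(PO₄)₂(s) ⇌ 3 Zn²⁺(aq) + 2 PO₄³⁻(aq)
With molar solubility s: [Zn²⁺] = 3s, [PO₄³⁻] = 2s.
Ksp = [Zn²⁺]^3[PO₄³⁻]^2 = (3s)^3 · (2s)^2 = 108s^5
108s^5 = 7.9×10⁻³³  ⇒  s^5 = 7.3×10⁻³⁵
s = 1.5×10⁻⁷ mol L⁻¹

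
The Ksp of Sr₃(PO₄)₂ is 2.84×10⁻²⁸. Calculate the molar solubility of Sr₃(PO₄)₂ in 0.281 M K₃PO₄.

Sr₃(PO₄)₂(s) ⇌ 3 Sr²⁺(aq) + 2 PO₄³⁻(aq)
With PO₄³⁻ already at 0.281 M and s small, take [PO₄³⁻] ≈ 0.281 M and [Sr²⁺] = 3s.
Ksp = [Sr²⁺]^3[PO₄³⁻]^2 = (3s)^3(0.281)^2
(3s)^3 = 2.84×10⁻²⁸ / (0.281)^2 = 3.60×10⁻²⁷
s = 5.11×10⁻¹⁰ M

5.11×10⁻¹⁰ M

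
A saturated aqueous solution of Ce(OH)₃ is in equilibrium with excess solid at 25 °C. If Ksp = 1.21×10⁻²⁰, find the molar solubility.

4.60×10⁻⁶ M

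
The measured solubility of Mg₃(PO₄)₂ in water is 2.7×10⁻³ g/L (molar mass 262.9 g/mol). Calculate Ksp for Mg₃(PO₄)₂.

s = (2.7×10⁻³ g L⁻¹)/(262.9 g mol⁻¹) = 1.027×10⁻⁵ M
Mg₃(PO₄)₂(s) ⇌ 3 Mg²⁺(aq) + 2 PO₄³⁻(aq)
If s mol/L of Mg₃(PO₄)₂ dissolves, [Mg²⁺] = 3s and [PO₄³⁻] = 2s.
Ksp = [Mg²⁺]^3[PO₄³⁻]^2 = (3s)^3 · (2s)^2 = 108s^5
Ksp = 108 × (1.027×10⁻⁵)^5 = 1.2×10⁻²³

Ksp = 1.2×10⁻²³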